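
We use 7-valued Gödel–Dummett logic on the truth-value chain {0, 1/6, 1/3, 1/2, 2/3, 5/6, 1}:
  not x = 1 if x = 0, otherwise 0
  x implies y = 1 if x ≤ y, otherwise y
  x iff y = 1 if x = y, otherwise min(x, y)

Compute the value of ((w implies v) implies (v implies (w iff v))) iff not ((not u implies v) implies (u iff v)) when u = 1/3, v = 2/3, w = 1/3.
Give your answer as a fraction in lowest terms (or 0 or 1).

0

w implies v = 1/3 implies 2/3 = 1
w iff v = 1/3 iff 2/3 = 1/3
v implies (w iff v) = 2/3 implies 1/3 = 1/3
(w implies v) implies (v implies (w iff v)) = 1 implies 1/3 = 1/3
not u = not 1/3 = 0
not u implies v = 0 implies 2/3 = 1
u iff v = 1/3 iff 2/3 = 1/3
(not u implies v) implies (u iff v) = 1 implies 1/3 = 1/3
not ((not u implies v) implies (u iff v)) = not 1/3 = 0
((w implies v) implies (v implies (w iff v))) iff not ((not u implies v) implies (u iff v)) = 1/3 iff 0 = 0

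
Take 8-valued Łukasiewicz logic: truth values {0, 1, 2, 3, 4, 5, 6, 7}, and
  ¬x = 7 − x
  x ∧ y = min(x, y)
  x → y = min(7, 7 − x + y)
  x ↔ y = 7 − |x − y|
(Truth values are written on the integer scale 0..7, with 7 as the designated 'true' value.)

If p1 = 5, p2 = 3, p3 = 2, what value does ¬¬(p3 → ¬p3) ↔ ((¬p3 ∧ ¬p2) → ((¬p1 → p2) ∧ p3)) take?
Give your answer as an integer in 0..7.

¬p3 = ¬2 = 5
p3 → ¬p3 = 2 → 5 = 7
¬(p3 → ¬p3) = ¬7 = 0
¬¬(p3 → ¬p3) = ¬0 = 7
¬p3 = ¬2 = 5
¬p2 = ¬3 = 4
¬p3 ∧ ¬p2 = 5 ∧ 4 = 4
¬p1 = ¬5 = 2
¬p1 → p2 = 2 → 3 = 7
(¬p1 → p2) ∧ p3 = 7 ∧ 2 = 2
(¬p3 ∧ ¬p2) → ((¬p1 → p2) ∧ p3) = 4 → 2 = 5
¬¬(p3 → ¬p3) ↔ ((¬p3 ∧ ¬p2) → ((¬p1 → p2) ∧ p3)) = 7 ↔ 5 = 5

5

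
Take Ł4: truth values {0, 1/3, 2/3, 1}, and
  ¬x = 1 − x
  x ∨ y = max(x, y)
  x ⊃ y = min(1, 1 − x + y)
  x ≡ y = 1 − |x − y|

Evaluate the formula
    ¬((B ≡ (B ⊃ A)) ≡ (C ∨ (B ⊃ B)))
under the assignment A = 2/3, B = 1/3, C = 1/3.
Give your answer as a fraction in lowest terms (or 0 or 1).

2/3

B ⊃ A = 1/3 ⊃ 2/3 = 1
B ≡ (B ⊃ A) = 1/3 ≡ 1 = 1/3
B ⊃ B = 1/3 ⊃ 1/3 = 1
C ∨ (B ⊃ B) = 1/3 ∨ 1 = 1
(B ≡ (B ⊃ A)) ≡ (C ∨ (B ⊃ B)) = 1/3 ≡ 1 = 1/3
¬((B ≡ (B ⊃ A)) ≡ (C ∨ (B ⊃ B))) = ¬1/3 = 2/3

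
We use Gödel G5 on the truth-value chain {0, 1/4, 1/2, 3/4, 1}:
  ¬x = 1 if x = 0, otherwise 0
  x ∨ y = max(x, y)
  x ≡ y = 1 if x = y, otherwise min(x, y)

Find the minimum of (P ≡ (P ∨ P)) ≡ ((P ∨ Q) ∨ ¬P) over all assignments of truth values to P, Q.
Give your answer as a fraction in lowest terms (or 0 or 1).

Take P = 1/4, Q = 0:
P ∨ P = 1/4 ∨ 1/4 = 1/4
P ≡ (P ∨ P) = 1/4 ≡ 1/4 = 1
P ∨ Q = 1/4 ∨ 0 = 1/4
¬P = ¬1/4 = 0
(P ∨ Q) ∨ ¬P = 1/4 ∨ 0 = 1/4
(P ≡ (P ∨ P)) ≡ ((P ∨ Q) ∨ ¬P) = 1 ≡ 1/4 = 1/4
No assignment yields a value below 1/4, so this is the minimum.

1/4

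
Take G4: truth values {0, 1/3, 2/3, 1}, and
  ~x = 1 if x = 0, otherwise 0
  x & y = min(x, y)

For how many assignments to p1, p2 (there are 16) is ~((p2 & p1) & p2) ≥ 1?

7

p1 = 0, p2 = 0 ↦ 1  ≥
p1 = 0, p2 = 1/3 ↦ 1  ≥
p1 = 0, p2 = 2/3 ↦ 1  ≥
p1 = 0, p2 = 1 ↦ 1  ≥
p1 = 1/3, p2 = 0 ↦ 1  ≥
p1 = 1/3, p2 = 1/3 ↦ 0  <
p1 = 1/3, p2 = 2/3 ↦ 0  <
p1 = 1/3, p2 = 1 ↦ 0  <
p1 = 2/3, p2 = 0 ↦ 1  ≥
p1 = 2/3, p2 = 1/3 ↦ 0  <
p1 = 2/3, p2 = 2/3 ↦ 0  <
p1 = 2/3, p2 = 1 ↦ 0  <
p1 = 1, p2 = 0 ↦ 1  ≥
p1 = 1, p2 = 1/3 ↦ 0  <
p1 = 1, p2 = 2/3 ↦ 0  <
p1 = 1, p2 = 1 ↦ 0  <
So 7 of the 16 assignments meet the threshold.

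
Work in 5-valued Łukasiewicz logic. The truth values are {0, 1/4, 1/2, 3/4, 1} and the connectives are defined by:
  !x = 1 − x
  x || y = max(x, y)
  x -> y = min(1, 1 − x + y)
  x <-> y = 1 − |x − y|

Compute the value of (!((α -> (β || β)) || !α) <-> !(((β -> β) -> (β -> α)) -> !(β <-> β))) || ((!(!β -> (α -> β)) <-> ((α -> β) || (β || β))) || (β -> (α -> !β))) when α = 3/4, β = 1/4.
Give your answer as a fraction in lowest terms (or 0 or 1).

β || β = 1/4 || 1/4 = 1/4
α -> (β || β) = 3/4 -> 1/4 = 1/2
!α = !3/4 = 1/4
(α -> (β || β)) || !α = 1/2 || 1/4 = 1/2
!((α -> (β || β)) || !α) = !1/2 = 1/2
β -> β = 1/4 -> 1/4 = 1
β -> α = 1/4 -> 3/4 = 1
(β -> β) -> (β -> α) = 1 -> 1 = 1
β <-> β = 1/4 <-> 1/4 = 1
!(β <-> β) = !1 = 0
((β -> β) -> (β -> α)) -> !(β <-> β) = 1 -> 0 = 0
!(((β -> β) -> (β -> α)) -> !(β <-> β)) = !0 = 1
!((α -> (β || β)) || !α) <-> !(((β -> β) -> (β -> α)) -> !(β <-> β)) = 1/2 <-> 1 = 1/2
!β = !1/4 = 3/4
α -> β = 3/4 -> 1/4 = 1/2
!β -> (α -> β) = 3/4 -> 1/2 = 3/4
!(!β -> (α -> β)) = !3/4 = 1/4
α -> β = 3/4 -> 1/4 = 1/2
β || β = 1/4 || 1/4 = 1/4
(α -> β) || (β || β) = 1/2 || 1/4 = 1/2
!(!β -> (α -> β)) <-> ((α -> β) || (β || β)) = 1/4 <-> 1/2 = 3/4
!β = !1/4 = 3/4
α -> !β = 3/4 -> 3/4 = 1
β -> (α -> !β) = 1/4 -> 1 = 1
(!(!β -> (α -> β)) <-> ((α -> β) || (β || β))) || (β -> (α -> !β)) = 3/4 || 1 = 1
(!((α -> (β || β)) || !α) <-> !(((β -> β) -> (β -> α)) -> !(β <-> β))) || ((!(!β -> (α -> β)) <-> ((α -> β) || (β || β))) || (β -> (α -> !β))) = 1/2 || 1 = 1

1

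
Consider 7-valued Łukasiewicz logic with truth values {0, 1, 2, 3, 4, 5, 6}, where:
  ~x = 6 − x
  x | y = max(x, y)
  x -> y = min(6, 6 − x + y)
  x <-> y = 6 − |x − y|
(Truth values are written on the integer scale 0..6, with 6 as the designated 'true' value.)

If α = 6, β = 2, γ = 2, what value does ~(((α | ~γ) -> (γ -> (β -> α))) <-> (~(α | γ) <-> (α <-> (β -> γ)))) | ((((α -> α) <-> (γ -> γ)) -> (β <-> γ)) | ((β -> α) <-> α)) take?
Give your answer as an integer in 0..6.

6

~γ = ~2 = 4
α | ~γ = 6 | 4 = 6
β -> α = 2 -> 6 = 6
γ -> (β -> α) = 2 -> 6 = 6
(α | ~γ) -> (γ -> (β -> α)) = 6 -> 6 = 6
α | γ = 6 | 2 = 6
~(α | γ) = ~6 = 0
β -> γ = 2 -> 2 = 6
α <-> (β -> γ) = 6 <-> 6 = 6
~(α | γ) <-> (α <-> (β -> γ)) = 0 <-> 6 = 0
((α | ~γ) -> (γ -> (β -> α))) <-> (~(α | γ) <-> (α <-> (β -> γ))) = 6 <-> 0 = 0
~(((α | ~γ) -> (γ -> (β -> α))) <-> (~(α | γ) <-> (α <-> (β -> γ)))) = ~0 = 6
α -> α = 6 -> 6 = 6
γ -> γ = 2 -> 2 = 6
(α -> α) <-> (γ -> γ) = 6 <-> 6 = 6
β <-> γ = 2 <-> 2 = 6
((α -> α) <-> (γ -> γ)) -> (β <-> γ) = 6 -> 6 = 6
β -> α = 2 -> 6 = 6
(β -> α) <-> α = 6 <-> 6 = 6
(((α -> α) <-> (γ -> γ)) -> (β <-> γ)) | ((β -> α) <-> α) = 6 | 6 = 6
~(((α | ~γ) -> (γ -> (β -> α))) <-> (~(α | γ) <-> (α <-> (β -> γ)))) | ((((α -> α) <-> (γ -> γ)) -> (β <-> γ)) | ((β -> α) <-> α)) = 6 | 6 = 6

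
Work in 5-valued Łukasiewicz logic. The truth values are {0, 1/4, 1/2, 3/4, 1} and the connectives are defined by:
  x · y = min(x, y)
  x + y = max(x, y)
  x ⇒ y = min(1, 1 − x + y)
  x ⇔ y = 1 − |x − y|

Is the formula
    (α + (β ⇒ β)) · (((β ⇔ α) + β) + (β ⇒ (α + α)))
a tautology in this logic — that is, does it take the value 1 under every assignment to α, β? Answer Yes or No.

No

Counterexample: take α = 0, β = 1/4.
β ⇒ β = 1/4 ⇒ 1/4 = 1
α + (β ⇒ β) = 0 + 1 = 1
β ⇔ α = 1/4 ⇔ 0 = 3/4
(β ⇔ α) + β = 3/4 + 1/4 = 3/4
α + α = 0 + 0 = 0
β ⇒ (α + α) = 1/4 ⇒ 0 = 3/4
((β ⇔ α) + β) + (β ⇒ (α + α)) = 3/4 + 3/4 = 3/4
(α + (β ⇒ β)) · (((β ⇔ α) + β) + (β ⇒ (α + α))) = 1 · 3/4 = 3/4
This gives 3/4 ≠ 1.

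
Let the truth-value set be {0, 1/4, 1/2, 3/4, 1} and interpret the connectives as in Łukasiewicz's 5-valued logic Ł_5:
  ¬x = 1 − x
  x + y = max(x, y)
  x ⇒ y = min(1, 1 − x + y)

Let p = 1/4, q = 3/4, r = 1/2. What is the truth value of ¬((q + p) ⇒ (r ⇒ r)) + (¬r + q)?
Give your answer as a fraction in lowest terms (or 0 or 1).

3/4

q + p = 3/4 + 1/4 = 3/4
r ⇒ r = 1/2 ⇒ 1/2 = 1
(q + p) ⇒ (r ⇒ r) = 3/4 ⇒ 1 = 1
¬((q + p) ⇒ (r ⇒ r)) = ¬1 = 0
¬r = ¬1/2 = 1/2
¬r + q = 1/2 + 3/4 = 3/4
¬((q + p) ⇒ (r ⇒ r)) + (¬r + q) = 0 + 3/4 = 3/4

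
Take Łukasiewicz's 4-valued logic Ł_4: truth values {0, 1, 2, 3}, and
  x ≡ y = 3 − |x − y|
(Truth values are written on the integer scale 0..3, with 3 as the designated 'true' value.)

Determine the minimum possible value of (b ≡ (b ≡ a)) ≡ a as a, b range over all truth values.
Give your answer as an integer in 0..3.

Take a = 0, b = 1:
b ≡ a = 1 ≡ 0 = 2
b ≡ (b ≡ a) = 1 ≡ 2 = 2
(b ≡ (b ≡ a)) ≡ a = 2 ≡ 0 = 1
No assignment yields a value below 1, so this is the minimum.

1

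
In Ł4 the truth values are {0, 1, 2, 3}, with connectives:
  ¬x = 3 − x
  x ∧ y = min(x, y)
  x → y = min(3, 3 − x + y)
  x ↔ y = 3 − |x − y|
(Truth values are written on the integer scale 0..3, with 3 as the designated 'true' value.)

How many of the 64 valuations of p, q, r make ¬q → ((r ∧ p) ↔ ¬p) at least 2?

value 3: 38 assignments (counts)
value 2: 14 assignments (counts)
value 1: 7 assignments
value 0: 5 assignments
So 52 of the 64 assignments meet the threshold.

52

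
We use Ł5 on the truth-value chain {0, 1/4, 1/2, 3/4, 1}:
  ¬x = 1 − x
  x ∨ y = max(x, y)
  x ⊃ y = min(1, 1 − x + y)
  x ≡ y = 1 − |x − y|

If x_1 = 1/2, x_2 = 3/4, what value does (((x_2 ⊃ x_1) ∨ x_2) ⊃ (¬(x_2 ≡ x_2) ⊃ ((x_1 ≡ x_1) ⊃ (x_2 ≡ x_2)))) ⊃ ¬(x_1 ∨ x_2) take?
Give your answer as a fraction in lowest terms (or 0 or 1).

x_2 ⊃ x_1 = 3/4 ⊃ 1/2 = 3/4
(x_2 ⊃ x_1) ∨ x_2 = 3/4 ∨ 3/4 = 3/4
x_2 ≡ x_2 = 3/4 ≡ 3/4 = 1
¬(x_2 ≡ x_2) = ¬1 = 0
x_1 ≡ x_1 = 1/2 ≡ 1/2 = 1
x_2 ≡ x_2 = 3/4 ≡ 3/4 = 1
(x_1 ≡ x_1) ⊃ (x_2 ≡ x_2) = 1 ⊃ 1 = 1
¬(x_2 ≡ x_2) ⊃ ((x_1 ≡ x_1) ⊃ (x_2 ≡ x_2)) = 0 ⊃ 1 = 1
((x_2 ⊃ x_1) ∨ x_2) ⊃ (¬(x_2 ≡ x_2) ⊃ ((x_1 ≡ x_1) ⊃ (x_2 ≡ x_2))) = 3/4 ⊃ 1 = 1
x_1 ∨ x_2 = 1/2 ∨ 3/4 = 3/4
¬(x_1 ∨ x_2) = ¬3/4 = 1/4
(((x_2 ⊃ x_1) ∨ x_2) ⊃ (¬(x_2 ≡ x_2) ⊃ ((x_1 ≡ x_1) ⊃ (x_2 ≡ x_2)))) ⊃ ¬(x_1 ∨ x_2) = 1 ⊃ 1/4 = 1/4

1/4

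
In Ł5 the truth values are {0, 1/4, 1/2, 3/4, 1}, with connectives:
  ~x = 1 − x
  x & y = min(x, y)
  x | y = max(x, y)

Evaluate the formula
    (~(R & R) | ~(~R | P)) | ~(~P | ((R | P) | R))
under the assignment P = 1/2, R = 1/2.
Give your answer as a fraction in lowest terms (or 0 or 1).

1/2

R & R = 1/2 & 1/2 = 1/2
~(R & R) = ~1/2 = 1/2
~R = ~1/2 = 1/2
~R | P = 1/2 | 1/2 = 1/2
~(~R | P) = ~1/2 = 1/2
~(R & R) | ~(~R | P) = 1/2 | 1/2 = 1/2
~P = ~1/2 = 1/2
R | P = 1/2 | 1/2 = 1/2
(R | P) | R = 1/2 | 1/2 = 1/2
~P | ((R | P) | R) = 1/2 | 1/2 = 1/2
~(~P | ((R | P) | R)) = ~1/2 = 1/2
(~(R & R) | ~(~R | P)) | ~(~P | ((R | P) | R)) = 1/2 | 1/2 = 1/2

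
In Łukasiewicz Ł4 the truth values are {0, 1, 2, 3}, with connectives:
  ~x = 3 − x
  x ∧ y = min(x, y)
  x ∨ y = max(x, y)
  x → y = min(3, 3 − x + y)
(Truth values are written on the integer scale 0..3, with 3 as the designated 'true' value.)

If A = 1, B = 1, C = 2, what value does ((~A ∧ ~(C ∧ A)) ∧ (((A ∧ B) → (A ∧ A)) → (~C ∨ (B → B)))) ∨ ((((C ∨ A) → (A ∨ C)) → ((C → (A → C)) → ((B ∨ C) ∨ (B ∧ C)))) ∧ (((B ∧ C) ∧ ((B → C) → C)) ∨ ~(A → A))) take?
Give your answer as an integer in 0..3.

~A = ~1 = 2
C ∧ A = 2 ∧ 1 = 1
~(C ∧ A) = ~1 = 2
~A ∧ ~(C ∧ A) = 2 ∧ 2 = 2
A ∧ B = 1 ∧ 1 = 1
A ∧ A = 1 ∧ 1 = 1
(A ∧ B) → (A ∧ A) = 1 → 1 = 3
~C = ~2 = 1
B → B = 1 → 1 = 3
~C ∨ (B → B) = 1 ∨ 3 = 3
((A ∧ B) → (A ∧ A)) → (~C ∨ (B → B)) = 3 → 3 = 3
(~A ∧ ~(C ∧ A)) ∧ (((A ∧ B) → (A ∧ A)) → (~C ∨ (B → B))) = 2 ∧ 3 = 2
C ∨ A = 2 ∨ 1 = 2
A ∨ C = 1 ∨ 2 = 2
(C ∨ A) → (A ∨ C) = 2 → 2 = 3
A → C = 1 → 2 = 3
C → (A → C) = 2 → 3 = 3
B ∨ C = 1 ∨ 2 = 2
B ∧ C = 1 ∧ 2 = 1
(B ∨ C) ∨ (B ∧ C) = 2 ∨ 1 = 2
(C → (A → C)) → ((B ∨ C) ∨ (B ∧ C)) = 3 → 2 = 2
((C ∨ A) → (A ∨ C)) → ((C → (A → C)) → ((B ∨ C) ∨ (B ∧ C))) = 3 → 2 = 2
B ∧ C = 1 ∧ 2 = 1
B → C = 1 → 2 = 3
(B → C) → C = 3 → 2 = 2
(B ∧ C) ∧ ((B → C) → C) = 1 ∧ 2 = 1
A → A = 1 → 1 = 3
~(A → A) = ~3 = 0
((B ∧ C) ∧ ((B → C) → C)) ∨ ~(A → A) = 1 ∨ 0 = 1
(((C ∨ A) → (A ∨ C)) → ((C → (A → C)) → ((B ∨ C) ∨ (B ∧ C)))) ∧ (((B ∧ C) ∧ ((B → C) → C)) ∨ ~(A → A)) = 2 ∧ 1 = 1
((~A ∧ ~(C ∧ A)) ∧ (((A ∧ B) → (A ∧ A)) → (~C ∨ (B → B)))) ∨ ((((C ∨ A) → (A ∨ C)) → ((C → (A → C)) → ((B ∨ C) ∨ (B ∧ C)))) ∧ (((B ∧ C) ∧ ((B → C) → C)) ∨ ~(A → A))) = 2 ∨ 1 = 2

2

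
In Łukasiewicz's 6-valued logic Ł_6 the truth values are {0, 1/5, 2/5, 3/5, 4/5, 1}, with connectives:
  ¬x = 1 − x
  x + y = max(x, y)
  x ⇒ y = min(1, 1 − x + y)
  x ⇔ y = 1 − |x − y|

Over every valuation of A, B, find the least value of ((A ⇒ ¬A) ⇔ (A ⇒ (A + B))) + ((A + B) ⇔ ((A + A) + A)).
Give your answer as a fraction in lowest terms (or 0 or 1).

Take A = 3/5, B = 4/5:
¬A = ¬3/5 = 2/5
A ⇒ ¬A = 3/5 ⇒ 2/5 = 4/5
A + B = 3/5 + 4/5 = 4/5
A ⇒ (A + B) = 3/5 ⇒ 4/5 = 1
(A ⇒ ¬A) ⇔ (A ⇒ (A + B)) = 4/5 ⇔ 1 = 4/5
A + B = 3/5 + 4/5 = 4/5
A + A = 3/5 + 3/5 = 3/5
(A + A) + A = 3/5 + 3/5 = 3/5
(A + B) ⇔ ((A + A) + A) = 4/5 ⇔ 3/5 = 4/5
((A ⇒ ¬A) ⇔ (A ⇒ (A + B))) + ((A + B) ⇔ ((A + A) + A)) = 4/5 + 4/5 = 4/5
No assignment yields a value below 4/5, so this is the minimum.

4/5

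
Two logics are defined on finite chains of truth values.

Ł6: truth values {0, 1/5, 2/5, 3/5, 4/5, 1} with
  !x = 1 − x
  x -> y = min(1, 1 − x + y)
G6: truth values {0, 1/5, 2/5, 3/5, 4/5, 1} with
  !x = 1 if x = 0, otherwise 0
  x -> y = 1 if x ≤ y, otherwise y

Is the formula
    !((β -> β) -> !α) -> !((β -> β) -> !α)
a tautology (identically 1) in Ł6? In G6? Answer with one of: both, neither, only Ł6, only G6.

In Ł6: every assignment gives 1 — tautology.
In G6: every assignment gives 1 — tautology.

both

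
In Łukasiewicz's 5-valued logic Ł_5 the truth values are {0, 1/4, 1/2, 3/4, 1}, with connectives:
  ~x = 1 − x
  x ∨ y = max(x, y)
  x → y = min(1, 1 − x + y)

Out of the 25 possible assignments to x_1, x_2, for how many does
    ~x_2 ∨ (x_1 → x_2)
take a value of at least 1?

19

value 1: 19 assignments (counts)
value 3/4: 5 assignments
value 1/2: 1 assignment
So 19 of the 25 assignments meet the threshold.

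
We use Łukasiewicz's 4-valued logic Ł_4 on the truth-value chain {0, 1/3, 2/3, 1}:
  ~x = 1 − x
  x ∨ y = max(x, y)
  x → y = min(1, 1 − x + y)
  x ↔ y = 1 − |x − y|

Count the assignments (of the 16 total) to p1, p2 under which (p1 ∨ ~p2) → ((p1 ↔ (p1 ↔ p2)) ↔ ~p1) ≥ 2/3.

p1 = 0, p2 = 0 ↦ 0  <
p1 = 0, p2 = 1/3 ↦ 2/3  ≥
p1 = 0, p2 = 2/3 ↦ 1  ≥
p1 = 0, p2 = 1 ↦ 1  ≥
p1 = 1/3, p2 = 0 ↦ 1  ≥
p1 = 1/3, p2 = 1/3 ↦ 1  ≥
p1 = 1/3, p2 = 2/3 ↦ 1  ≥
p1 = 1/3, p2 = 1 ↦ 1  ≥
p1 = 2/3, p2 = 0 ↦ 2/3  ≥
p1 = 2/3, p2 = 1/3 ↦ 2/3  ≥
p1 = 2/3, p2 = 2/3 ↦ 1  ≥
p1 = 2/3, p2 = 1 ↦ 2/3  ≥
p1 = 1, p2 = 0 ↦ 1  ≥
p1 = 1, p2 = 1/3 ↦ 2/3  ≥
p1 = 1, p2 = 2/3 ↦ 1/3  <
p1 = 1, p2 = 1 ↦ 0  <
So 13 of the 16 assignments meet the threshold.

13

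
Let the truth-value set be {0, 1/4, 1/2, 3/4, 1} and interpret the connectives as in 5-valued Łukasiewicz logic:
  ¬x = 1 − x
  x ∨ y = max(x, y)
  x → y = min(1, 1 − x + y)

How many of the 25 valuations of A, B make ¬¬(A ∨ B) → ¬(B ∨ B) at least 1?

value 1: 12 assignments (counts)
value 3/4: 2 assignments
value 1/2: 5 assignments
value 1/4: 1 assignment
value 0: 5 assignments
So 12 of the 25 assignments meet the threshold.

12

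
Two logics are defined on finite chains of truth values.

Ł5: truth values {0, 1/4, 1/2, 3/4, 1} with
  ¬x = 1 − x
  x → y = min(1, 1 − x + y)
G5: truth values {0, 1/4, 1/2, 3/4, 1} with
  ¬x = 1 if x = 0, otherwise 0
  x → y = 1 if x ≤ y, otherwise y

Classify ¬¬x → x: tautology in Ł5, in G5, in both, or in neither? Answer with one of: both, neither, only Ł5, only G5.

only Ł5

In Ł5: every assignment gives 1 — tautology.
In G5: at x = 1/4 the value is 1/4 — not a tautology.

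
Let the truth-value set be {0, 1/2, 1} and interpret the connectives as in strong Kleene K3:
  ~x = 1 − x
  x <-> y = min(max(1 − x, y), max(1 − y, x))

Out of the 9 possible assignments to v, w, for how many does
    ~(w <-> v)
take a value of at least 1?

2

v = 0, w = 0 ↦ 0  <
v = 0, w = 1/2 ↦ 1/2  <
v = 0, w = 1 ↦ 1  ≥
v = 1/2, w = 0 ↦ 1/2  <
v = 1/2, w = 1/2 ↦ 1/2  <
v = 1/2, w = 1 ↦ 1/2  <
v = 1, w = 0 ↦ 1  ≥
v = 1, w = 1/2 ↦ 1/2  <
v = 1, w = 1 ↦ 0  <
So 2 of the 9 assignments meet the threshold.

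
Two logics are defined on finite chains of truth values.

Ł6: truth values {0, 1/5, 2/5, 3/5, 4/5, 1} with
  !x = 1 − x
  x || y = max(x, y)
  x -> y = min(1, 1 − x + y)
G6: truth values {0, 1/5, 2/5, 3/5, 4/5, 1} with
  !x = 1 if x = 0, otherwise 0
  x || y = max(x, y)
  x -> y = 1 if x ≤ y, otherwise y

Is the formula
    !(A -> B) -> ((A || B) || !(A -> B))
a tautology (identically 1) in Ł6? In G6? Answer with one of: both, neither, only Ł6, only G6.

In Ł6: every assignment gives 1 — tautology.
In G6: every assignment gives 1 — tautology.

both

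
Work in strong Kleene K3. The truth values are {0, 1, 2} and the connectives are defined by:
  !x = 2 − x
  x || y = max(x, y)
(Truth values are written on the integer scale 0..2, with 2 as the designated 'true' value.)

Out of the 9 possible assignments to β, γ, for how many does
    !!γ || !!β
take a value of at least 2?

β = 0, γ = 0 ↦ 0  <
β = 0, γ = 1 ↦ 1  <
β = 0, γ = 2 ↦ 2  ≥
β = 1, γ = 0 ↦ 1  <
β = 1, γ = 1 ↦ 1  <
β = 1, γ = 2 ↦ 2  ≥
β = 2, γ = 0 ↦ 2  ≥
β = 2, γ = 1 ↦ 2  ≥
β = 2, γ = 2 ↦ 2  ≥
So 5 of the 9 assignments meet the threshold.

5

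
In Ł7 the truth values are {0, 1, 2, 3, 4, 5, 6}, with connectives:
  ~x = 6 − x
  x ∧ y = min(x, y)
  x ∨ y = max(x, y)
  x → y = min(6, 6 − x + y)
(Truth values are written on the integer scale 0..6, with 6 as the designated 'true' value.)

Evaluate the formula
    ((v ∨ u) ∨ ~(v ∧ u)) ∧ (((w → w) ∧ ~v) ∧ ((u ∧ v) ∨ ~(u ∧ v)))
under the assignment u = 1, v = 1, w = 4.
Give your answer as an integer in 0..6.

v ∨ u = 1 ∨ 1 = 1
v ∧ u = 1 ∧ 1 = 1
~(v ∧ u) = ~1 = 5
(v ∨ u) ∨ ~(v ∧ u) = 1 ∨ 5 = 5
w → w = 4 → 4 = 6
~v = ~1 = 5
(w → w) ∧ ~v = 6 ∧ 5 = 5
u ∧ v = 1 ∧ 1 = 1
u ∧ v = 1 ∧ 1 = 1
~(u ∧ v) = ~1 = 5
(u ∧ v) ∨ ~(u ∧ v) = 1 ∨ 5 = 5
((w → w) ∧ ~v) ∧ ((u ∧ v) ∨ ~(u ∧ v)) = 5 ∧ 5 = 5
((v ∨ u) ∨ ~(v ∧ u)) ∧ (((w → w) ∧ ~v) ∧ ((u ∧ v) ∨ ~(u ∧ v))) = 5 ∧ 5 = 5

5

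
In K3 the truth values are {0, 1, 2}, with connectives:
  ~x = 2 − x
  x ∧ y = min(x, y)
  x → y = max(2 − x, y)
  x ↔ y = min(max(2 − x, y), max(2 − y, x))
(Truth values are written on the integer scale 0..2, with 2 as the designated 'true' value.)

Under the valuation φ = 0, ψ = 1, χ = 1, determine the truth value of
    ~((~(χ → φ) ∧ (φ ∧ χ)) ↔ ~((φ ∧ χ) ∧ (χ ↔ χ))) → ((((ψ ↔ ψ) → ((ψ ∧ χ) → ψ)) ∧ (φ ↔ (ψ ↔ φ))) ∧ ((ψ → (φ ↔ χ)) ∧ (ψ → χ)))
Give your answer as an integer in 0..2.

1

χ → φ = 1 → 0 = 1
~(χ → φ) = ~1 = 1
φ ∧ χ = 0 ∧ 1 = 0
~(χ → φ) ∧ (φ ∧ χ) = 1 ∧ 0 = 0
φ ∧ χ = 0 ∧ 1 = 0
χ ↔ χ = 1 ↔ 1 = 1
(φ ∧ χ) ∧ (χ ↔ χ) = 0 ∧ 1 = 0
~((φ ∧ χ) ∧ (χ ↔ χ)) = ~0 = 2
(~(χ → φ) ∧ (φ ∧ χ)) ↔ ~((φ ∧ χ) ∧ (χ ↔ χ)) = 0 ↔ 2 = 0
~((~(χ → φ) ∧ (φ ∧ χ)) ↔ ~((φ ∧ χ) ∧ (χ ↔ χ))) = ~0 = 2
ψ ↔ ψ = 1 ↔ 1 = 1
ψ ∧ χ = 1 ∧ 1 = 1
(ψ ∧ χ) → ψ = 1 → 1 = 1
(ψ ↔ ψ) → ((ψ ∧ χ) → ψ) = 1 → 1 = 1
ψ ↔ φ = 1 ↔ 0 = 1
φ ↔ (ψ ↔ φ) = 0 ↔ 1 = 1
((ψ ↔ ψ) → ((ψ ∧ χ) → ψ)) ∧ (φ ↔ (ψ ↔ φ)) = 1 ∧ 1 = 1
φ ↔ χ = 0 ↔ 1 = 1
ψ → (φ ↔ χ) = 1 → 1 = 1
ψ → χ = 1 → 1 = 1
(ψ → (φ ↔ χ)) ∧ (ψ → χ) = 1 ∧ 1 = 1
(((ψ ↔ ψ) → ((ψ ∧ χ) → ψ)) ∧ (φ ↔ (ψ ↔ φ))) ∧ ((ψ → (φ ↔ χ)) ∧ (ψ → χ)) = 1 ∧ 1 = 1
~((~(χ → φ) ∧ (φ ∧ χ)) ↔ ~((φ ∧ χ) ∧ (χ ↔ χ))) → ((((ψ ↔ ψ) → ((ψ ∧ χ) → ψ)) ∧ (φ ↔ (ψ ↔ φ))) ∧ ((ψ → (φ ↔ χ)) ∧ (ψ → χ))) = 2 → 1 = 1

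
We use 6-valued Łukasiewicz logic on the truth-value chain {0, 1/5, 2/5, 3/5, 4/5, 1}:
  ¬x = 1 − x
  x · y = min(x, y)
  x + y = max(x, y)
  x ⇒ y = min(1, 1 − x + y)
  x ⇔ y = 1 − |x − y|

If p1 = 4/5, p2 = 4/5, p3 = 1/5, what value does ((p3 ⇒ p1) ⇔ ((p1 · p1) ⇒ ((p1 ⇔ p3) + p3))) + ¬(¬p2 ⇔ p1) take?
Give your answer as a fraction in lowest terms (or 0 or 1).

3/5

p3 ⇒ p1 = 1/5 ⇒ 4/5 = 1
p1 · p1 = 4/5 · 4/5 = 4/5
p1 ⇔ p3 = 4/5 ⇔ 1/5 = 2/5
(p1 ⇔ p3) + p3 = 2/5 + 1/5 = 2/5
(p1 · p1) ⇒ ((p1 ⇔ p3) + p3) = 4/5 ⇒ 2/5 = 3/5
(p3 ⇒ p1) ⇔ ((p1 · p1) ⇒ ((p1 ⇔ p3) + p3)) = 1 ⇔ 3/5 = 3/5
¬p2 = ¬4/5 = 1/5
¬p2 ⇔ p1 = 1/5 ⇔ 4/5 = 2/5
¬(¬p2 ⇔ p1) = ¬2/5 = 3/5
((p3 ⇒ p1) ⇔ ((p1 · p1) ⇒ ((p1 ⇔ p3) + p3))) + ¬(¬p2 ⇔ p1) = 3/5 + 3/5 = 3/5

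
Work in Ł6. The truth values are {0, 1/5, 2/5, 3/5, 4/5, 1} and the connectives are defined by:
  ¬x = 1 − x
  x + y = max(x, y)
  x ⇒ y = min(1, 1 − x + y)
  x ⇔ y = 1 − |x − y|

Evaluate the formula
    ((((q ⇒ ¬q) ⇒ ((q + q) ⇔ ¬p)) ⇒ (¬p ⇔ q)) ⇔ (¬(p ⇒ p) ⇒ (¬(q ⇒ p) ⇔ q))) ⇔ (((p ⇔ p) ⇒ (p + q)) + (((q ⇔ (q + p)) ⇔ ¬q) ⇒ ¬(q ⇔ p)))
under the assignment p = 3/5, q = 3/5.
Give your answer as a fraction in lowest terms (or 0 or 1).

4/5

¬q = ¬3/5 = 2/5
q ⇒ ¬q = 3/5 ⇒ 2/5 = 4/5
q + q = 3/5 + 3/5 = 3/5
¬p = ¬3/5 = 2/5
(q + q) ⇔ ¬p = 3/5 ⇔ 2/5 = 4/5
(q ⇒ ¬q) ⇒ ((q + q) ⇔ ¬p) = 4/5 ⇒ 4/5 = 1
¬p = ¬3/5 = 2/5
¬p ⇔ q = 2/5 ⇔ 3/5 = 4/5
((q ⇒ ¬q) ⇒ ((q + q) ⇔ ¬p)) ⇒ (¬p ⇔ q) = 1 ⇒ 4/5 = 4/5
p ⇒ p = 3/5 ⇒ 3/5 = 1
¬(p ⇒ p) = ¬1 = 0
q ⇒ p = 3/5 ⇒ 3/5 = 1
¬(q ⇒ p) = ¬1 = 0
¬(q ⇒ p) ⇔ q = 0 ⇔ 3/5 = 2/5
¬(p ⇒ p) ⇒ (¬(q ⇒ p) ⇔ q) = 0 ⇒ 2/5 = 1
(((q ⇒ ¬q) ⇒ ((q + q) ⇔ ¬p)) ⇒ (¬p ⇔ q)) ⇔ (¬(p ⇒ p) ⇒ (¬(q ⇒ p) ⇔ q)) = 4/5 ⇔ 1 = 4/5
p ⇔ p = 3/5 ⇔ 3/5 = 1
p + q = 3/5 + 3/5 = 3/5
(p ⇔ p) ⇒ (p + q) = 1 ⇒ 3/5 = 3/5
q + p = 3/5 + 3/5 = 3/5
q ⇔ (q + p) = 3/5 ⇔ 3/5 = 1
¬q = ¬3/5 = 2/5
(q ⇔ (q + p)) ⇔ ¬q = 1 ⇔ 2/5 = 2/5
q ⇔ p = 3/5 ⇔ 3/5 = 1
¬(q ⇔ p) = ¬1 = 0
((q ⇔ (q + p)) ⇔ ¬q) ⇒ ¬(q ⇔ p) = 2/5 ⇒ 0 = 3/5
((p ⇔ p) ⇒ (p + q)) + (((q ⇔ (q + p)) ⇔ ¬q) ⇒ ¬(q ⇔ p)) = 3/5 + 3/5 = 3/5
((((q ⇒ ¬q) ⇒ ((q + q) ⇔ ¬p)) ⇒ (¬p ⇔ q)) ⇔ (¬(p ⇒ p) ⇒ (¬(q ⇒ p) ⇔ q))) ⇔ (((p ⇔ p) ⇒ (p + q)) + (((q ⇔ (q + p)) ⇔ ¬q) ⇒ ¬(q ⇔ p))) = 4/5 ⇔ 3/5 = 4/5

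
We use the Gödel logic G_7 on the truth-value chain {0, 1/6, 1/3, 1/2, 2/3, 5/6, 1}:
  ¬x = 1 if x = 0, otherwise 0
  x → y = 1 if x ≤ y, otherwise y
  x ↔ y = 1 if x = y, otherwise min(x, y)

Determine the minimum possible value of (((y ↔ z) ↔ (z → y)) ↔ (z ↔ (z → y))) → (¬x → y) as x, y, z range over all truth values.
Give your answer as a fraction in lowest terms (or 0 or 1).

1/6

Take x = 0, y = 1/6, z = 0:
y ↔ z = 1/6 ↔ 0 = 0
z → y = 0 → 1/6 = 1
(y ↔ z) ↔ (z → y) = 0 ↔ 1 = 0
z → y = 0 → 1/6 = 1
z ↔ (z → y) = 0 ↔ 1 = 0
((y ↔ z) ↔ (z → y)) ↔ (z ↔ (z → y)) = 0 ↔ 0 = 1
¬x = ¬0 = 1
¬x → y = 1 → 1/6 = 1/6
(((y ↔ z) ↔ (z → y)) ↔ (z ↔ (z → y))) → (¬x → y) = 1 → 1/6 = 1/6
No assignment yields a value below 1/6, so this is the minimum.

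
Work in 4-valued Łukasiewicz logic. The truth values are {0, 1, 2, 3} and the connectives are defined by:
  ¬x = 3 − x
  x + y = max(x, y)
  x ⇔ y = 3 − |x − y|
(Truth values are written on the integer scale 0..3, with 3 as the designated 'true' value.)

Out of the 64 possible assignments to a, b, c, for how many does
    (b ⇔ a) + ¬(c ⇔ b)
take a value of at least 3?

22

value 3: 22 assignments (counts)
value 2: 28 assignments
value 1: 12 assignments
value 0: 2 assignments
So 22 of the 64 assignments meet the threshold.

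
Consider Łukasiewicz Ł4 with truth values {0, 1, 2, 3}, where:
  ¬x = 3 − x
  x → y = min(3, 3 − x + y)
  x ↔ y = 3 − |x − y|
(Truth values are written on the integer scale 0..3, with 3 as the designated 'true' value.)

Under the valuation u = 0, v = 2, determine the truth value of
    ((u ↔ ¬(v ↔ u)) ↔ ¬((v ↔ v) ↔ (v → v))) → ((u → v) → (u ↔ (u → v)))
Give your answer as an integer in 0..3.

1

v ↔ u = 2 ↔ 0 = 1
¬(v ↔ u) = ¬1 = 2
u ↔ ¬(v ↔ u) = 0 ↔ 2 = 1
v ↔ v = 2 ↔ 2 = 3
v → v = 2 → 2 = 3
(v ↔ v) ↔ (v → v) = 3 ↔ 3 = 3
¬((v ↔ v) ↔ (v → v)) = ¬3 = 0
(u ↔ ¬(v ↔ u)) ↔ ¬((v ↔ v) ↔ (v → v)) = 1 ↔ 0 = 2
u → v = 0 → 2 = 3
u → v = 0 → 2 = 3
u ↔ (u → v) = 0 ↔ 3 = 0
(u → v) → (u ↔ (u → v)) = 3 → 0 = 0
((u ↔ ¬(v ↔ u)) ↔ ¬((v ↔ v) ↔ (v → v))) → ((u → v) → (u ↔ (u → v))) = 2 → 0 = 1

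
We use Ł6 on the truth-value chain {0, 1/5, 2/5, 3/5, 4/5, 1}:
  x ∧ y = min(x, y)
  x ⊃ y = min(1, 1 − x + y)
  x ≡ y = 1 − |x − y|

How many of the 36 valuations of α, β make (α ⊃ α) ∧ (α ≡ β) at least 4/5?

value 1: 6 assignments (counts)
value 4/5: 10 assignments (counts)
value 3/5: 8 assignments
value 2/5: 6 assignments
value 1/5: 4 assignments
value 0: 2 assignments
So 16 of the 36 assignments meet the threshold.

16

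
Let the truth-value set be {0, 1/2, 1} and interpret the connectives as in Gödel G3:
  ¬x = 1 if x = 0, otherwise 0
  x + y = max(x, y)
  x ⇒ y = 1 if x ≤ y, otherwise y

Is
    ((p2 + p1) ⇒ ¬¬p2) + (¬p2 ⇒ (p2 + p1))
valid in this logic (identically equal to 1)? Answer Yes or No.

No

Counterexample: take p1 = 1/2, p2 = 0.
p2 + p1 = 0 + 1/2 = 1/2
¬p2 = ¬0 = 1
¬¬p2 = ¬1 = 0
(p2 + p1) ⇒ ¬¬p2 = 1/2 ⇒ 0 = 0
¬p2 = ¬0 = 1
p2 + p1 = 0 + 1/2 = 1/2
¬p2 ⇒ (p2 + p1) = 1 ⇒ 1/2 = 1/2
((p2 + p1) ⇒ ¬¬p2) + (¬p2 ⇒ (p2 + p1)) = 0 + 1/2 = 1/2
This gives 1/2 ≠ 1.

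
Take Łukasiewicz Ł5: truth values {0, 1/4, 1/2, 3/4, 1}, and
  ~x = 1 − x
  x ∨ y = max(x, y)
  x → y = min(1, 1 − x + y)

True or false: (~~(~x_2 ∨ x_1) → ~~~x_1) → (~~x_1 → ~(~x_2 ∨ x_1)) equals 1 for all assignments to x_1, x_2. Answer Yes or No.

Yes

At x_1 = 0, x_2 = 1/4, for instance:
~x_2 = ~1/4 = 3/4
~x_2 ∨ x_1 = 3/4 ∨ 0 = 3/4
~(~x_2 ∨ x_1) = ~3/4 = 1/4
~~(~x_2 ∨ x_1) = ~1/4 = 3/4
~x_1 = ~0 = 1
~~x_1 = ~1 = 0
~~~x_1 = ~0 = 1
~~(~x_2 ∨ x_1) → ~~~x_1 = 3/4 → 1 = 1
~~x_1 → ~(~x_2 ∨ x_1) = 0 → 1/4 = 1
(~~(~x_2 ∨ x_1) → ~~~x_1) → (~~x_1 → ~(~x_2 ∨ x_1)) = 1 → 1 = 1
and checking the remaining 24 assignments likewise gives ≥ 1 in every case.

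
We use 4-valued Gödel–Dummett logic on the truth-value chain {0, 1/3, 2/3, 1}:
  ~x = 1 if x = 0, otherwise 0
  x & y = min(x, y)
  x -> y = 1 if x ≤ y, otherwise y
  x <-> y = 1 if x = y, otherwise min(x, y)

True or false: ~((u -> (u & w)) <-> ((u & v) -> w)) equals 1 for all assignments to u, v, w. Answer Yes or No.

Counterexample: take u = 0, v = 0, w = 0.
u & w = 0 & 0 = 0
u -> (u & w) = 0 -> 0 = 1
u & v = 0 & 0 = 0
(u & v) -> w = 0 -> 0 = 1
(u -> (u & w)) <-> ((u & v) -> w) = 1 <-> 1 = 1
~((u -> (u & w)) <-> ((u & v) -> w)) = ~1 = 0
This gives 0 ≠ 1.

No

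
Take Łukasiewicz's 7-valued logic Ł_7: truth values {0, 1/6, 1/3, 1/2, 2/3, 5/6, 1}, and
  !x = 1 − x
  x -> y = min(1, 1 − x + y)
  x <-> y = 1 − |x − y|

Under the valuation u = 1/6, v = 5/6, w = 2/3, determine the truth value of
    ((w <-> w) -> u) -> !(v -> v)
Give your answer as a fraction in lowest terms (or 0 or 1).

w <-> w = 2/3 <-> 2/3 = 1
(w <-> w) -> u = 1 -> 1/6 = 1/6
v -> v = 5/6 -> 5/6 = 1
!(v -> v) = !1 = 0
((w <-> w) -> u) -> !(v -> v) = 1/6 -> 0 = 5/6

5/6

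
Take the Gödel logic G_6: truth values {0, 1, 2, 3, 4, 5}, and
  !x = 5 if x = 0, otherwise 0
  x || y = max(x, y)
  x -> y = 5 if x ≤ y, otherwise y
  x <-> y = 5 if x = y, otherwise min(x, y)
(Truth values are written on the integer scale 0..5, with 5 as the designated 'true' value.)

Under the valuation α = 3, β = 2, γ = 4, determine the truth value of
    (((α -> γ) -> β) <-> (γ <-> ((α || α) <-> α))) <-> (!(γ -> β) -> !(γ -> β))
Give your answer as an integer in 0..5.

2

α -> γ = 3 -> 4 = 5
(α -> γ) -> β = 5 -> 2 = 2
α || α = 3 || 3 = 3
(α || α) <-> α = 3 <-> 3 = 5
γ <-> ((α || α) <-> α) = 4 <-> 5 = 4
((α -> γ) -> β) <-> (γ <-> ((α || α) <-> α)) = 2 <-> 4 = 2
γ -> β = 4 -> 2 = 2
!(γ -> β) = !2 = 0
γ -> β = 4 -> 2 = 2
!(γ -> β) = !2 = 0
!(γ -> β) -> !(γ -> β) = 0 -> 0 = 5
(((α -> γ) -> β) <-> (γ <-> ((α || α) <-> α))) <-> (!(γ -> β) -> !(γ -> β)) = 2 <-> 5 = 2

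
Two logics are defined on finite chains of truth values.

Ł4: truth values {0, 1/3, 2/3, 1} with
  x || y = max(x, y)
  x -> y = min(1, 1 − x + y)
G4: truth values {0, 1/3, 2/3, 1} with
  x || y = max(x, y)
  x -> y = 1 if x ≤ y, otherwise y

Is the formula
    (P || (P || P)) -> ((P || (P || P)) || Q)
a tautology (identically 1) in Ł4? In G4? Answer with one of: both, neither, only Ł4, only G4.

both

In Ł4: every assignment gives 1 — tautology.
In G4: every assignment gives 1 — tautology.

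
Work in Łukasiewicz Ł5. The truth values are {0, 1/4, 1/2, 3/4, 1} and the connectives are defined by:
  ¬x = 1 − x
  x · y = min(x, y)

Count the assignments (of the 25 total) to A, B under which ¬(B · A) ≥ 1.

value 1: 9 assignments (counts)
value 3/4: 7 assignments
value 1/2: 5 assignments
value 1/4: 3 assignments
value 0: 1 assignment
So 9 of the 25 assignments meet the threshold.

9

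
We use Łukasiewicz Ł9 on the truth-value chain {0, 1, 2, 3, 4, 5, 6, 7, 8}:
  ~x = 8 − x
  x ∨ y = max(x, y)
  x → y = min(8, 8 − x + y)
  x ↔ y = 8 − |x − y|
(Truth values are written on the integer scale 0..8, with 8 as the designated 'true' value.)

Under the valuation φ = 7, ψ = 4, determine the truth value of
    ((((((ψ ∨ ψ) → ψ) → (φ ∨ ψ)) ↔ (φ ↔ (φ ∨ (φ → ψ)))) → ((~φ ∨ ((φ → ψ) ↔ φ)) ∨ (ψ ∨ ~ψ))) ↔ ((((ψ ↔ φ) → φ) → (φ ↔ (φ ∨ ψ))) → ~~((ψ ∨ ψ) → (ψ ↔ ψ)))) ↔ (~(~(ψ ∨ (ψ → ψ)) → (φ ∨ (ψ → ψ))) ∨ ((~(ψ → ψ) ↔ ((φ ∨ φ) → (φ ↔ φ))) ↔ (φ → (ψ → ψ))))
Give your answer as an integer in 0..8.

1

ψ ∨ ψ = 4 ∨ 4 = 4
(ψ ∨ ψ) → ψ = 4 → 4 = 8
φ ∨ ψ = 7 ∨ 4 = 7
((ψ ∨ ψ) → ψ) → (φ ∨ ψ) = 8 → 7 = 7
φ → ψ = 7 → 4 = 5
φ ∨ (φ → ψ) = 7 ∨ 5 = 7
φ ↔ (φ ∨ (φ → ψ)) = 7 ↔ 7 = 8
(((ψ ∨ ψ) → ψ) → (φ ∨ ψ)) ↔ (φ ↔ (φ ∨ (φ → ψ))) = 7 ↔ 8 = 7
~φ = ~7 = 1
φ → ψ = 7 → 4 = 5
(φ → ψ) ↔ φ = 5 ↔ 7 = 6
~φ ∨ ((φ → ψ) ↔ φ) = 1 ∨ 6 = 6
~ψ = ~4 = 4
ψ ∨ ~ψ = 4 ∨ 4 = 4
(~φ ∨ ((φ → ψ) ↔ φ)) ∨ (ψ ∨ ~ψ) = 6 ∨ 4 = 6
((((ψ ∨ ψ) → ψ) → (φ ∨ ψ)) ↔ (φ ↔ (φ ∨ (φ → ψ)))) → ((~φ ∨ ((φ → ψ) ↔ φ)) ∨ (ψ ∨ ~ψ)) = 7 → 6 = 7
ψ ↔ φ = 4 ↔ 7 = 5
(ψ ↔ φ) → φ = 5 → 7 = 8
φ ∨ ψ = 7 ∨ 4 = 7
φ ↔ (φ ∨ ψ) = 7 ↔ 7 = 8
((ψ ↔ φ) → φ) → (φ ↔ (φ ∨ ψ)) = 8 → 8 = 8
ψ ∨ ψ = 4 ∨ 4 = 4
ψ ↔ ψ = 4 ↔ 4 = 8
(ψ ∨ ψ) → (ψ ↔ ψ) = 4 → 8 = 8
~((ψ ∨ ψ) → (ψ ↔ ψ)) = ~8 = 0
~~((ψ ∨ ψ) → (ψ ↔ ψ)) = ~0 = 8
(((ψ ↔ φ) → φ) → (φ ↔ (φ ∨ ψ))) → ~~((ψ ∨ ψ) → (ψ ↔ ψ)) = 8 → 8 = 8
(((((ψ ∨ ψ) → ψ) → (φ ∨ ψ)) ↔ (φ ↔ (φ ∨ (φ → ψ)))) → ((~φ ∨ ((φ → ψ) ↔ φ)) ∨ (ψ ∨ ~ψ))) ↔ ((((ψ ↔ φ) → φ) → (φ ↔ (φ ∨ ψ))) → ~~((ψ ∨ ψ) → (ψ ↔ ψ))) = 7 ↔ 8 = 7
ψ → ψ = 4 → 4 = 8
ψ ∨ (ψ → ψ) = 4 ∨ 8 = 8
~(ψ ∨ (ψ → ψ)) = ~8 = 0
ψ → ψ = 4 → 4 = 8
φ ∨ (ψ → ψ) = 7 ∨ 8 = 8
~(ψ ∨ (ψ → ψ)) → (φ ∨ (ψ → ψ)) = 0 → 8 = 8
~(~(ψ ∨ (ψ → ψ)) → (φ ∨ (ψ → ψ))) = ~8 = 0
ψ → ψ = 4 → 4 = 8
~(ψ → ψ) = ~8 = 0
φ ∨ φ = 7 ∨ 7 = 7
φ ↔ φ = 7 ↔ 7 = 8
(φ ∨ φ) → (φ ↔ φ) = 7 → 8 = 8
~(ψ → ψ) ↔ ((φ ∨ φ) → (φ ↔ φ)) = 0 ↔ 8 = 0
ψ → ψ = 4 → 4 = 8
φ → (ψ → ψ) = 7 → 8 = 8
(~(ψ → ψ) ↔ ((φ ∨ φ) → (φ ↔ φ))) ↔ (φ → (ψ → ψ)) = 0 ↔ 8 = 0
~(~(ψ ∨ (ψ → ψ)) → (φ ∨ (ψ → ψ))) ∨ ((~(ψ → ψ) ↔ ((φ ∨ φ) → (φ ↔ φ))) ↔ (φ → (ψ → ψ))) = 0 ∨ 0 = 0
((((((ψ ∨ ψ) → ψ) → (φ ∨ ψ)) ↔ (φ ↔ (φ ∨ (φ → ψ)))) → ((~φ ∨ ((φ → ψ) ↔ φ)) ∨ (ψ ∨ ~ψ))) ↔ ((((ψ ↔ φ) → φ) → (φ ↔ (φ ∨ ψ))) → ~~((ψ ∨ ψ) → (ψ ↔ ψ)))) ↔ (~(~(ψ ∨ (ψ → ψ)) → (φ ∨ (ψ → ψ))) ∨ ((~(ψ → ψ) ↔ ((φ ∨ φ) → (φ ↔ φ))) ↔ (φ → (ψ → ψ)))) = 7 ↔ 0 = 1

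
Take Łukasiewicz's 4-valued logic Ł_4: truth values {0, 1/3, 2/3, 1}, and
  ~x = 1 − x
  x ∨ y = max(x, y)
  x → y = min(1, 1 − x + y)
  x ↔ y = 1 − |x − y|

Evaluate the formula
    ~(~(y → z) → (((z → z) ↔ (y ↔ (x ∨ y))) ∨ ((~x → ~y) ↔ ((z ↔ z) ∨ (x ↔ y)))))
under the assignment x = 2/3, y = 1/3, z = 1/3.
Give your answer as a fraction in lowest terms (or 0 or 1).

y → z = 1/3 → 1/3 = 1
~(y → z) = ~1 = 0
z → z = 1/3 → 1/3 = 1
x ∨ y = 2/3 ∨ 1/3 = 2/3
y ↔ (x ∨ y) = 1/3 ↔ 2/3 = 2/3
(z → z) ↔ (y ↔ (x ∨ y)) = 1 ↔ 2/3 = 2/3
~x = ~2/3 = 1/3
~y = ~1/3 = 2/3
~x → ~y = 1/3 → 2/3 = 1
z ↔ z = 1/3 ↔ 1/3 = 1
x ↔ y = 2/3 ↔ 1/3 = 2/3
(z ↔ z) ∨ (x ↔ y) = 1 ∨ 2/3 = 1
(~x → ~y) ↔ ((z ↔ z) ∨ (x ↔ y)) = 1 ↔ 1 = 1
((z → z) ↔ (y ↔ (x ∨ y))) ∨ ((~x → ~y) ↔ ((z ↔ z) ∨ (x ↔ y))) = 2/3 ∨ 1 = 1
~(y → z) → (((z → z) ↔ (y ↔ (x ∨ y))) ∨ ((~x → ~y) ↔ ((z ↔ z) ∨ (x ↔ y)))) = 0 → 1 = 1
~(~(y → z) → (((z → z) ↔ (y ↔ (x ∨ y))) ∨ ((~x → ~y) ↔ ((z ↔ z) ∨ (x ↔ y))))) = ~1 = 0

0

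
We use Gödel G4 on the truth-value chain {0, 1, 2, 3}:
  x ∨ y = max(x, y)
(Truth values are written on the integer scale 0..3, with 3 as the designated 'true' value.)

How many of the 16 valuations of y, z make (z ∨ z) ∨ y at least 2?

y = 0, z = 0 ↦ 0  <
y = 0, z = 1 ↦ 1  <
y = 0, z = 2 ↦ 2  ≥
y = 0, z = 3 ↦ 3  ≥
y = 1, z = 0 ↦ 1  <
y = 1, z = 1 ↦ 1  <
y = 1, z = 2 ↦ 2  ≥
y = 1, z = 3 ↦ 3  ≥
y = 2, z = 0 ↦ 2  ≥
y = 2, z = 1 ↦ 2  ≥
y = 2, z = 2 ↦ 2  ≥
y = 2, z = 3 ↦ 3  ≥
y = 3, z = 0 ↦ 3  ≥
y = 3, z = 1 ↦ 3  ≥
y = 3, z = 2 ↦ 3  ≥
y = 3, z = 3 ↦ 3  ≥
So 12 of the 16 assignments meet the threshold.

12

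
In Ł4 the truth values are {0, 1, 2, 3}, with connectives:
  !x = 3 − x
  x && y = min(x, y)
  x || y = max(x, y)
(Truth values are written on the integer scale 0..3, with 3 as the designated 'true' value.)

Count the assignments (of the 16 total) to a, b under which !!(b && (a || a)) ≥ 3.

1

a = 0, b = 0 ↦ 0  <
a = 0, b = 1 ↦ 0  <
a = 0, b = 2 ↦ 0  <
a = 0, b = 3 ↦ 0  <
a = 1, b = 0 ↦ 0  <
a = 1, b = 1 ↦ 1  <
a = 1, b = 2 ↦ 1  <
a = 1, b = 3 ↦ 1  <
a = 2, b = 0 ↦ 0  <
a = 2, b = 1 ↦ 1  <
a = 2, b = 2 ↦ 2  <
a = 2, b = 3 ↦ 2  <
a = 3, b = 0 ↦ 0  <
a = 3, b = 1 ↦ 1  <
a = 3, b = 2 ↦ 2  <
a = 3, b = 3 ↦ 3  ≥
So 1 of the 16 assignments meets the threshold.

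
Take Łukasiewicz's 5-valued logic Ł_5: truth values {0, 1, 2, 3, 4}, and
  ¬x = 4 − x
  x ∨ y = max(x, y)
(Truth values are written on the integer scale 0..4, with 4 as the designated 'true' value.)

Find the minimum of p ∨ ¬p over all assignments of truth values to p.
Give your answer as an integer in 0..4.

2

Take p = 2:
¬p = ¬2 = 2
p ∨ ¬p = 2 ∨ 2 = 2
No assignment yields a value below 2, so this is the minimum.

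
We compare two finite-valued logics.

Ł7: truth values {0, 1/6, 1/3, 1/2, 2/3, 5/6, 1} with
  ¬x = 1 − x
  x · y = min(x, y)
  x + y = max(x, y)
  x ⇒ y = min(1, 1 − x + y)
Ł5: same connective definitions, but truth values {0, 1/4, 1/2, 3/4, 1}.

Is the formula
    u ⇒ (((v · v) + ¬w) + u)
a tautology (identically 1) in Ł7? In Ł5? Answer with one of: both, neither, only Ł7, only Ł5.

both

In Ł7: every assignment gives 1 — tautology.
In Ł5: every assignment gives 1 — tautology.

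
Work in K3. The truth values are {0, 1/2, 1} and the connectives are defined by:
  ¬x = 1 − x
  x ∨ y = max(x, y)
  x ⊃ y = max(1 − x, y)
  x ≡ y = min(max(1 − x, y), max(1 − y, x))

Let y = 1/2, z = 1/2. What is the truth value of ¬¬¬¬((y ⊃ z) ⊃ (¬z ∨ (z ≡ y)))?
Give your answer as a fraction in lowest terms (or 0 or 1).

1/2

y ⊃ z = 1/2 ⊃ 1/2 = 1/2
¬z = ¬1/2 = 1/2
z ≡ y = 1/2 ≡ 1/2 = 1/2
¬z ∨ (z ≡ y) = 1/2 ∨ 1/2 = 1/2
(y ⊃ z) ⊃ (¬z ∨ (z ≡ y)) = 1/2 ⊃ 1/2 = 1/2
¬((y ⊃ z) ⊃ (¬z ∨ (z ≡ y))) = ¬1/2 = 1/2
¬¬((y ⊃ z) ⊃ (¬z ∨ (z ≡ y))) = ¬1/2 = 1/2
¬¬¬((y ⊃ z) ⊃ (¬z ∨ (z ≡ y))) = ¬1/2 = 1/2
¬¬¬¬((y ⊃ z) ⊃ (¬z ∨ (z ≡ y))) = ¬1/2 = 1/2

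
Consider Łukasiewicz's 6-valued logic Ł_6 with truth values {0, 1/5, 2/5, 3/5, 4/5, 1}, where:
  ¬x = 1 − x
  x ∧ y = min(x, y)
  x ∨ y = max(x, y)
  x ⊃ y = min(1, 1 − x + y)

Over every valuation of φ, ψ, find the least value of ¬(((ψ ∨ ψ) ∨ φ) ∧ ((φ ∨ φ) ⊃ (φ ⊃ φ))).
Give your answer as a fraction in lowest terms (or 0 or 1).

Take φ = 0, ψ = 1:
ψ ∨ ψ = 1 ∨ 1 = 1
(ψ ∨ ψ) ∨ φ = 1 ∨ 0 = 1
φ ∨ φ = 0 ∨ 0 = 0
φ ⊃ φ = 0 ⊃ 0 = 1
(φ ∨ φ) ⊃ (φ ⊃ φ) = 0 ⊃ 1 = 1
((ψ ∨ ψ) ∨ φ) ∧ ((φ ∨ φ) ⊃ (φ ⊃ φ)) = 1 ∧ 1 = 1
¬(((ψ ∨ ψ) ∨ φ) ∧ ((φ ∨ φ) ⊃ (φ ⊃ φ))) = ¬1 = 0
No assignment yields a value below 0, so this is the minimum.

0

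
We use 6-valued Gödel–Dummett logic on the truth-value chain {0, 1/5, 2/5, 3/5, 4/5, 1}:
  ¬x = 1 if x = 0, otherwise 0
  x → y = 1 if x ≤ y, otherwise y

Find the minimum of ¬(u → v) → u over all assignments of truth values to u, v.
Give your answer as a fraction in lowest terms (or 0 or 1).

Take u = 1/5, v = 0:
u → v = 1/5 → 0 = 0
¬(u → v) = ¬0 = 1
¬(u → v) → u = 1 → 1/5 = 1/5
No assignment yields a value below 1/5, so this is the minimum.

1/5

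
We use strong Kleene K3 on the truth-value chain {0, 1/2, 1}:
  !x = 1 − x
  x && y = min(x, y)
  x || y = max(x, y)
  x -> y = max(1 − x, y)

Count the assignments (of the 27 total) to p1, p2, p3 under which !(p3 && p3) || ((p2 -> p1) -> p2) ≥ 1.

15

value 1: 15 assignments (counts)
value 1/2: 9 assignments
value 0: 3 assignments
So 15 of the 27 assignments meet the threshold.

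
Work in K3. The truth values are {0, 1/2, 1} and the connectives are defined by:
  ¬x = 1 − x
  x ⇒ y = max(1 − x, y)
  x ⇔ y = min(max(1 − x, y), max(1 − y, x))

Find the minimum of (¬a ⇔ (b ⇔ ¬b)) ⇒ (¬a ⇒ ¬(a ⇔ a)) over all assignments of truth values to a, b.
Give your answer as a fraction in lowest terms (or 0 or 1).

1/2

Take a = 0, b = 1/2:
¬a = ¬0 = 1
¬b = ¬1/2 = 1/2
b ⇔ ¬b = 1/2 ⇔ 1/2 = 1/2
¬a ⇔ (b ⇔ ¬b) = 1 ⇔ 1/2 = 1/2
¬a = ¬0 = 1
a ⇔ a = 0 ⇔ 0 = 1
¬(a ⇔ a) = ¬1 = 0
¬a ⇒ ¬(a ⇔ a) = 1 ⇒ 0 = 0
(¬a ⇔ (b ⇔ ¬b)) ⇒ (¬a ⇒ ¬(a ⇔ a)) = 1/2 ⇒ 0 = 1/2
No assignment yields a value below 1/2, so this is the minimum.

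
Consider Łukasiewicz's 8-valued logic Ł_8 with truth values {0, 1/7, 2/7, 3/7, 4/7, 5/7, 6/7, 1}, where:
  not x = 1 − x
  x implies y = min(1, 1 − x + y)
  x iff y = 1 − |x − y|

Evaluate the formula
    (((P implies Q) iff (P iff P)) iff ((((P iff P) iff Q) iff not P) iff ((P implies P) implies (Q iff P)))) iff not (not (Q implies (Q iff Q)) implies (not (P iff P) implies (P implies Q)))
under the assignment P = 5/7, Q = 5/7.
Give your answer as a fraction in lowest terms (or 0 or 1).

P implies Q = 5/7 implies 5/7 = 1
P iff P = 5/7 iff 5/7 = 1
(P implies Q) iff (P iff P) = 1 iff 1 = 1
P iff P = 5/7 iff 5/7 = 1
(P iff P) iff Q = 1 iff 5/7 = 5/7
not P = not 5/7 = 2/7
((P iff P) iff Q) iff not P = 5/7 iff 2/7 = 4/7
P implies P = 5/7 implies 5/7 = 1
Q iff P = 5/7 iff 5/7 = 1
(P implies P) implies (Q iff P) = 1 implies 1 = 1
(((P iff P) iff Q) iff not P) iff ((P implies P) implies (Q iff P)) = 4/7 iff 1 = 4/7
((P implies Q) iff (P iff P)) iff ((((P iff P) iff Q) iff not P) iff ((P implies P) implies (Q iff P))) = 1 iff 4/7 = 4/7
Q iff Q = 5/7 iff 5/7 = 1
Q implies (Q iff Q) = 5/7 implies 1 = 1
not (Q implies (Q iff Q)) = not 1 = 0
P iff P = 5/7 iff 5/7 = 1
not (P iff P) = not 1 = 0
P implies Q = 5/7 implies 5/7 = 1
not (P iff P) implies (P implies Q) = 0 implies 1 = 1
not (Q implies (Q iff Q)) implies (not (P iff P) implies (P implies Q)) = 0 implies 1 = 1
not (not (Q implies (Q iff Q)) implies (not (P iff P) implies (P implies Q))) = not 1 = 0
(((P implies Q) iff (P iff P)) iff ((((P iff P) iff Q) iff not P) iff ((P implies P) implies (Q iff P)))) iff not (not (Q implies (Q iff Q)) implies (not (P iff P) implies (P implies Q))) = 4/7 iff 0 = 3/7

3/7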